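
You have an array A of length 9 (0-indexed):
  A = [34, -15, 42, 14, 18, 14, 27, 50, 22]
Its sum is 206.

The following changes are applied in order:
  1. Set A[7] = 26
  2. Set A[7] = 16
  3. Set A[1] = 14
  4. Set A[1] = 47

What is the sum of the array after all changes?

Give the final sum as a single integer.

Answer: 234

Derivation:
Initial sum: 206
Change 1: A[7] 50 -> 26, delta = -24, sum = 182
Change 2: A[7] 26 -> 16, delta = -10, sum = 172
Change 3: A[1] -15 -> 14, delta = 29, sum = 201
Change 4: A[1] 14 -> 47, delta = 33, sum = 234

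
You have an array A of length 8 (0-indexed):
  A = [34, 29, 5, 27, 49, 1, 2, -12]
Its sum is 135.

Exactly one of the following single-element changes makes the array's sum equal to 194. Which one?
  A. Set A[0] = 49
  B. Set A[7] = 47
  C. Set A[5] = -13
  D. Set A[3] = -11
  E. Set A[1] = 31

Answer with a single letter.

Answer: B

Derivation:
Option A: A[0] 34->49, delta=15, new_sum=135+(15)=150
Option B: A[7] -12->47, delta=59, new_sum=135+(59)=194 <-- matches target
Option C: A[5] 1->-13, delta=-14, new_sum=135+(-14)=121
Option D: A[3] 27->-11, delta=-38, new_sum=135+(-38)=97
Option E: A[1] 29->31, delta=2, new_sum=135+(2)=137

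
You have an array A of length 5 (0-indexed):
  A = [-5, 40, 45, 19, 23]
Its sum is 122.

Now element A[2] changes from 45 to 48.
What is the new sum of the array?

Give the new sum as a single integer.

Answer: 125

Derivation:
Old value at index 2: 45
New value at index 2: 48
Delta = 48 - 45 = 3
New sum = old_sum + delta = 122 + (3) = 125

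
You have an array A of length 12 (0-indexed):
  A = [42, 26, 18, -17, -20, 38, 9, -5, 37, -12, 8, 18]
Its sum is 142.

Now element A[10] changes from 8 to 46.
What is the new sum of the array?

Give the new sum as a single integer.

Old value at index 10: 8
New value at index 10: 46
Delta = 46 - 8 = 38
New sum = old_sum + delta = 142 + (38) = 180

Answer: 180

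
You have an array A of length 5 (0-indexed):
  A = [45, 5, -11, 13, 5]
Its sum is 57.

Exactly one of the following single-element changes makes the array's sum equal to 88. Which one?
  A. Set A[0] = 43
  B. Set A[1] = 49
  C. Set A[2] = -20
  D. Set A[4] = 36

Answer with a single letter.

Answer: D

Derivation:
Option A: A[0] 45->43, delta=-2, new_sum=57+(-2)=55
Option B: A[1] 5->49, delta=44, new_sum=57+(44)=101
Option C: A[2] -11->-20, delta=-9, new_sum=57+(-9)=48
Option D: A[4] 5->36, delta=31, new_sum=57+(31)=88 <-- matches target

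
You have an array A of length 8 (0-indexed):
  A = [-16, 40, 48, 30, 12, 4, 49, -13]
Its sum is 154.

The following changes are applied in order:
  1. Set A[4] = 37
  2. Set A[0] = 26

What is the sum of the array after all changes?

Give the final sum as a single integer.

Answer: 221

Derivation:
Initial sum: 154
Change 1: A[4] 12 -> 37, delta = 25, sum = 179
Change 2: A[0] -16 -> 26, delta = 42, sum = 221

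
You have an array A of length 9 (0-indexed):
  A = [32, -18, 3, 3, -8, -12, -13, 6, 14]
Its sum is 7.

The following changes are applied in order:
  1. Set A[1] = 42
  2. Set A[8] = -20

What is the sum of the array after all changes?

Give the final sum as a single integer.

Initial sum: 7
Change 1: A[1] -18 -> 42, delta = 60, sum = 67
Change 2: A[8] 14 -> -20, delta = -34, sum = 33

Answer: 33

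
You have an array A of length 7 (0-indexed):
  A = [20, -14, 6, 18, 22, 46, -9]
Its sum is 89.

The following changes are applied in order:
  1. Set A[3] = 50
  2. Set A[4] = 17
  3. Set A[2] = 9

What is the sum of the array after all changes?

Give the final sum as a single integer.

Answer: 119

Derivation:
Initial sum: 89
Change 1: A[3] 18 -> 50, delta = 32, sum = 121
Change 2: A[4] 22 -> 17, delta = -5, sum = 116
Change 3: A[2] 6 -> 9, delta = 3, sum = 119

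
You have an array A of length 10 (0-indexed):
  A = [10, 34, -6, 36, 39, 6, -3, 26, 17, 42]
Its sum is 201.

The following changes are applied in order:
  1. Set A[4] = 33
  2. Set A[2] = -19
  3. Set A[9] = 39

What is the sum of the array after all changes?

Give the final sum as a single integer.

Initial sum: 201
Change 1: A[4] 39 -> 33, delta = -6, sum = 195
Change 2: A[2] -6 -> -19, delta = -13, sum = 182
Change 3: A[9] 42 -> 39, delta = -3, sum = 179

Answer: 179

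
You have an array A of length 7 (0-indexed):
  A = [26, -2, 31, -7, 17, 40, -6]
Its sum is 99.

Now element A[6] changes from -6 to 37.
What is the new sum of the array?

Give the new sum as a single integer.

Answer: 142

Derivation:
Old value at index 6: -6
New value at index 6: 37
Delta = 37 - -6 = 43
New sum = old_sum + delta = 99 + (43) = 142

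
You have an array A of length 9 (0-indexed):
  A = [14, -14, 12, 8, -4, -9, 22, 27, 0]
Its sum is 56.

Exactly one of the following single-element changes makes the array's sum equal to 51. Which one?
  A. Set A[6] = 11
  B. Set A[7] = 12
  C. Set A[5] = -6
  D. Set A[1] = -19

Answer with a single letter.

Option A: A[6] 22->11, delta=-11, new_sum=56+(-11)=45
Option B: A[7] 27->12, delta=-15, new_sum=56+(-15)=41
Option C: A[5] -9->-6, delta=3, new_sum=56+(3)=59
Option D: A[1] -14->-19, delta=-5, new_sum=56+(-5)=51 <-- matches target

Answer: D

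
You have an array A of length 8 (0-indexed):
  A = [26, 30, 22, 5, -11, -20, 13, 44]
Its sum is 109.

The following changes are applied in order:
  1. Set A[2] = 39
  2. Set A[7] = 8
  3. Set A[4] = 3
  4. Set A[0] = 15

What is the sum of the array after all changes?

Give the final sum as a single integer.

Answer: 93

Derivation:
Initial sum: 109
Change 1: A[2] 22 -> 39, delta = 17, sum = 126
Change 2: A[7] 44 -> 8, delta = -36, sum = 90
Change 3: A[4] -11 -> 3, delta = 14, sum = 104
Change 4: A[0] 26 -> 15, delta = -11, sum = 93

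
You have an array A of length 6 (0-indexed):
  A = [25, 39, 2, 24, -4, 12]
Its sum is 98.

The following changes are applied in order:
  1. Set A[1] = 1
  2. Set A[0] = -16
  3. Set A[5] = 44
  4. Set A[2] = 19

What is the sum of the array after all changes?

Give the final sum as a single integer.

Answer: 68

Derivation:
Initial sum: 98
Change 1: A[1] 39 -> 1, delta = -38, sum = 60
Change 2: A[0] 25 -> -16, delta = -41, sum = 19
Change 3: A[5] 12 -> 44, delta = 32, sum = 51
Change 4: A[2] 2 -> 19, delta = 17, sum = 68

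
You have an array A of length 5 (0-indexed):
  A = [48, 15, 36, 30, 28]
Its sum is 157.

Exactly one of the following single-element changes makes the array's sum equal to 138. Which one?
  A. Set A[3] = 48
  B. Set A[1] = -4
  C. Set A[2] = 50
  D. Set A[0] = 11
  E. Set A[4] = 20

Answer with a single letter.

Answer: B

Derivation:
Option A: A[3] 30->48, delta=18, new_sum=157+(18)=175
Option B: A[1] 15->-4, delta=-19, new_sum=157+(-19)=138 <-- matches target
Option C: A[2] 36->50, delta=14, new_sum=157+(14)=171
Option D: A[0] 48->11, delta=-37, new_sum=157+(-37)=120
Option E: A[4] 28->20, delta=-8, new_sum=157+(-8)=149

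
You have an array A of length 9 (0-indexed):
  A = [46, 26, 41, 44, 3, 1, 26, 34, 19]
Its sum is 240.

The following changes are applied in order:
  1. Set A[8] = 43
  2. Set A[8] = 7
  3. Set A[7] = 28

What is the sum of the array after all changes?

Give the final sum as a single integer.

Answer: 222

Derivation:
Initial sum: 240
Change 1: A[8] 19 -> 43, delta = 24, sum = 264
Change 2: A[8] 43 -> 7, delta = -36, sum = 228
Change 3: A[7] 34 -> 28, delta = -6, sum = 222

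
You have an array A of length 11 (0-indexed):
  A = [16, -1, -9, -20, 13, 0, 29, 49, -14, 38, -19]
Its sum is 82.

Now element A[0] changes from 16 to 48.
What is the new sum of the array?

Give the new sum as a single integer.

Old value at index 0: 16
New value at index 0: 48
Delta = 48 - 16 = 32
New sum = old_sum + delta = 82 + (32) = 114

Answer: 114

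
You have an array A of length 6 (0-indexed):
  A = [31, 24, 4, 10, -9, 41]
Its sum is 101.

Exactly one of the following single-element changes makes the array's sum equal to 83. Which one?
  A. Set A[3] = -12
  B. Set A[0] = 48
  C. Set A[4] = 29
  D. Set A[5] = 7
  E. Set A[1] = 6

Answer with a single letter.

Option A: A[3] 10->-12, delta=-22, new_sum=101+(-22)=79
Option B: A[0] 31->48, delta=17, new_sum=101+(17)=118
Option C: A[4] -9->29, delta=38, new_sum=101+(38)=139
Option D: A[5] 41->7, delta=-34, new_sum=101+(-34)=67
Option E: A[1] 24->6, delta=-18, new_sum=101+(-18)=83 <-- matches target

Answer: E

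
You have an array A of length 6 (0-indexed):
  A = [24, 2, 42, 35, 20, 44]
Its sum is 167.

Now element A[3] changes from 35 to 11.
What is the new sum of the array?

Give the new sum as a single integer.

Answer: 143

Derivation:
Old value at index 3: 35
New value at index 3: 11
Delta = 11 - 35 = -24
New sum = old_sum + delta = 167 + (-24) = 143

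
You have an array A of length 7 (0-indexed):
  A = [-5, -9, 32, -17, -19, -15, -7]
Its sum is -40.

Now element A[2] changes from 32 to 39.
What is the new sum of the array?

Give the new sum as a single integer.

Old value at index 2: 32
New value at index 2: 39
Delta = 39 - 32 = 7
New sum = old_sum + delta = -40 + (7) = -33

Answer: -33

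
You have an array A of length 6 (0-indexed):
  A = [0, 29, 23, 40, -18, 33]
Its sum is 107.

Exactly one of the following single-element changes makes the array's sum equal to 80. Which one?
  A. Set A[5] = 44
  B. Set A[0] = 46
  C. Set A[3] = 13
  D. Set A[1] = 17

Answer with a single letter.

Option A: A[5] 33->44, delta=11, new_sum=107+(11)=118
Option B: A[0] 0->46, delta=46, new_sum=107+(46)=153
Option C: A[3] 40->13, delta=-27, new_sum=107+(-27)=80 <-- matches target
Option D: A[1] 29->17, delta=-12, new_sum=107+(-12)=95

Answer: C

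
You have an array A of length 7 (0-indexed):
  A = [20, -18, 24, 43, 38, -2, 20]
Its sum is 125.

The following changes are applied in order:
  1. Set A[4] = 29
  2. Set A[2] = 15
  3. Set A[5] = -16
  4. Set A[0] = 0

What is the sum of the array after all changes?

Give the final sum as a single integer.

Initial sum: 125
Change 1: A[4] 38 -> 29, delta = -9, sum = 116
Change 2: A[2] 24 -> 15, delta = -9, sum = 107
Change 3: A[5] -2 -> -16, delta = -14, sum = 93
Change 4: A[0] 20 -> 0, delta = -20, sum = 73

Answer: 73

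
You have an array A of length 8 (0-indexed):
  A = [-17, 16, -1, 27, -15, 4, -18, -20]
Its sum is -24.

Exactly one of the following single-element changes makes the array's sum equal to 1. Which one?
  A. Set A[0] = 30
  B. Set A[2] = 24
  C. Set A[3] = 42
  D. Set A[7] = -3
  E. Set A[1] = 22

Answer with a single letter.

Answer: B

Derivation:
Option A: A[0] -17->30, delta=47, new_sum=-24+(47)=23
Option B: A[2] -1->24, delta=25, new_sum=-24+(25)=1 <-- matches target
Option C: A[3] 27->42, delta=15, new_sum=-24+(15)=-9
Option D: A[7] -20->-3, delta=17, new_sum=-24+(17)=-7
Option E: A[1] 16->22, delta=6, new_sum=-24+(6)=-18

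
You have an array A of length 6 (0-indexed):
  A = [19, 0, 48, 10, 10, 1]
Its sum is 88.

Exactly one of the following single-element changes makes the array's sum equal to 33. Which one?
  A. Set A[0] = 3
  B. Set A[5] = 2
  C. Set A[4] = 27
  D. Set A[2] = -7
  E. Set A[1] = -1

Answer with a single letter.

Answer: D

Derivation:
Option A: A[0] 19->3, delta=-16, new_sum=88+(-16)=72
Option B: A[5] 1->2, delta=1, new_sum=88+(1)=89
Option C: A[4] 10->27, delta=17, new_sum=88+(17)=105
Option D: A[2] 48->-7, delta=-55, new_sum=88+(-55)=33 <-- matches target
Option E: A[1] 0->-1, delta=-1, new_sum=88+(-1)=87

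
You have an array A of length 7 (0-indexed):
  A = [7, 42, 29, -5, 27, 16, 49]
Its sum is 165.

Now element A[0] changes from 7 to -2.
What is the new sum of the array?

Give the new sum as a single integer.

Answer: 156

Derivation:
Old value at index 0: 7
New value at index 0: -2
Delta = -2 - 7 = -9
New sum = old_sum + delta = 165 + (-9) = 156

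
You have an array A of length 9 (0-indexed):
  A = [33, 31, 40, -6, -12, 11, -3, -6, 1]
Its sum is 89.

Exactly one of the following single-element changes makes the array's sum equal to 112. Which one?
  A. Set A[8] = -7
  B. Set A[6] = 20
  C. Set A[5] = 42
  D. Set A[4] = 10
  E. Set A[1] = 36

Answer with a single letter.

Answer: B

Derivation:
Option A: A[8] 1->-7, delta=-8, new_sum=89+(-8)=81
Option B: A[6] -3->20, delta=23, new_sum=89+(23)=112 <-- matches target
Option C: A[5] 11->42, delta=31, new_sum=89+(31)=120
Option D: A[4] -12->10, delta=22, new_sum=89+(22)=111
Option E: A[1] 31->36, delta=5, new_sum=89+(5)=94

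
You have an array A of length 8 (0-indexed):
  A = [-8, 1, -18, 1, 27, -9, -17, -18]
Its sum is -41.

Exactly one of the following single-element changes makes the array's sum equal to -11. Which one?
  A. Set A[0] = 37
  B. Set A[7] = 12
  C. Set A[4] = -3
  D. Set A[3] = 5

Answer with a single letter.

Answer: B

Derivation:
Option A: A[0] -8->37, delta=45, new_sum=-41+(45)=4
Option B: A[7] -18->12, delta=30, new_sum=-41+(30)=-11 <-- matches target
Option C: A[4] 27->-3, delta=-30, new_sum=-41+(-30)=-71
Option D: A[3] 1->5, delta=4, new_sum=-41+(4)=-37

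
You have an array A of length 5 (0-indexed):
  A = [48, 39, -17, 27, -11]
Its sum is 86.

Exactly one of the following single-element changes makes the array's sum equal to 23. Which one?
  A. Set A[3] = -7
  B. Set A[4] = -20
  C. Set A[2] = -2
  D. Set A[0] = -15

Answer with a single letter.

Answer: D

Derivation:
Option A: A[3] 27->-7, delta=-34, new_sum=86+(-34)=52
Option B: A[4] -11->-20, delta=-9, new_sum=86+(-9)=77
Option C: A[2] -17->-2, delta=15, new_sum=86+(15)=101
Option D: A[0] 48->-15, delta=-63, new_sum=86+(-63)=23 <-- matches target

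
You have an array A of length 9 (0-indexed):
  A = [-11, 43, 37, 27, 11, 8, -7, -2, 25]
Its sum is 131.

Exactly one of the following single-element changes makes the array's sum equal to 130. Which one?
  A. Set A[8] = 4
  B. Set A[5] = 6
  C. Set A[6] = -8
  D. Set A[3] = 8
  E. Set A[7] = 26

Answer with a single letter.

Option A: A[8] 25->4, delta=-21, new_sum=131+(-21)=110
Option B: A[5] 8->6, delta=-2, new_sum=131+(-2)=129
Option C: A[6] -7->-8, delta=-1, new_sum=131+(-1)=130 <-- matches target
Option D: A[3] 27->8, delta=-19, new_sum=131+(-19)=112
Option E: A[7] -2->26, delta=28, new_sum=131+(28)=159

Answer: C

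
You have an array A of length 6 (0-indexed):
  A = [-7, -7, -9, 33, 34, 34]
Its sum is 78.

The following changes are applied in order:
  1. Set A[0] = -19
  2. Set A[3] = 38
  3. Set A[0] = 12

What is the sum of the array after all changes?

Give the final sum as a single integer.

Answer: 102

Derivation:
Initial sum: 78
Change 1: A[0] -7 -> -19, delta = -12, sum = 66
Change 2: A[3] 33 -> 38, delta = 5, sum = 71
Change 3: A[0] -19 -> 12, delta = 31, sum = 102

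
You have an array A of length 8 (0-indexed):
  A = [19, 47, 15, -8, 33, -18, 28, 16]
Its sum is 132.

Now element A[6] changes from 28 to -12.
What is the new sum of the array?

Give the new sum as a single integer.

Answer: 92

Derivation:
Old value at index 6: 28
New value at index 6: -12
Delta = -12 - 28 = -40
New sum = old_sum + delta = 132 + (-40) = 92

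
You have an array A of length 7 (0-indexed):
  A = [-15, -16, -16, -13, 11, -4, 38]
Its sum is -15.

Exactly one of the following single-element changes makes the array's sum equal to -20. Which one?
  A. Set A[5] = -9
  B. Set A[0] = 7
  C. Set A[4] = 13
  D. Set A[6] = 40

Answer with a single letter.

Answer: A

Derivation:
Option A: A[5] -4->-9, delta=-5, new_sum=-15+(-5)=-20 <-- matches target
Option B: A[0] -15->7, delta=22, new_sum=-15+(22)=7
Option C: A[4] 11->13, delta=2, new_sum=-15+(2)=-13
Option D: A[6] 38->40, delta=2, new_sum=-15+(2)=-13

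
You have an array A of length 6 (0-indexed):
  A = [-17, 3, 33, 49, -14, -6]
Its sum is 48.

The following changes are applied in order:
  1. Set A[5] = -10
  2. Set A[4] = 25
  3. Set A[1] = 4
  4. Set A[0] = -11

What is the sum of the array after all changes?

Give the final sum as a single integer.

Answer: 90

Derivation:
Initial sum: 48
Change 1: A[5] -6 -> -10, delta = -4, sum = 44
Change 2: A[4] -14 -> 25, delta = 39, sum = 83
Change 3: A[1] 3 -> 4, delta = 1, sum = 84
Change 4: A[0] -17 -> -11, delta = 6, sum = 90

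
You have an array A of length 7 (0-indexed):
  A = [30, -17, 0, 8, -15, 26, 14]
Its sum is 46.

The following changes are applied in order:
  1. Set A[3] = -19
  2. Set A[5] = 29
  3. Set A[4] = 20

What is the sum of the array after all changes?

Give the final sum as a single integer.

Answer: 57

Derivation:
Initial sum: 46
Change 1: A[3] 8 -> -19, delta = -27, sum = 19
Change 2: A[5] 26 -> 29, delta = 3, sum = 22
Change 3: A[4] -15 -> 20, delta = 35, sum = 57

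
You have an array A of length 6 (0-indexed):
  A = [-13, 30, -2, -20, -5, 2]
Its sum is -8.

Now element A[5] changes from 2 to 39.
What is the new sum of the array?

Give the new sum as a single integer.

Answer: 29

Derivation:
Old value at index 5: 2
New value at index 5: 39
Delta = 39 - 2 = 37
New sum = old_sum + delta = -8 + (37) = 29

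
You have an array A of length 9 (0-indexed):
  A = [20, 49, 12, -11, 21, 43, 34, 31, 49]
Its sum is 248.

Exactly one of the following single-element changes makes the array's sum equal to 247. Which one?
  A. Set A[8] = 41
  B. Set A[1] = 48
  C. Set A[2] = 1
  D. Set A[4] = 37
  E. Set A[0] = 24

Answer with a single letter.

Answer: B

Derivation:
Option A: A[8] 49->41, delta=-8, new_sum=248+(-8)=240
Option B: A[1] 49->48, delta=-1, new_sum=248+(-1)=247 <-- matches target
Option C: A[2] 12->1, delta=-11, new_sum=248+(-11)=237
Option D: A[4] 21->37, delta=16, new_sum=248+(16)=264
Option E: A[0] 20->24, delta=4, new_sum=248+(4)=252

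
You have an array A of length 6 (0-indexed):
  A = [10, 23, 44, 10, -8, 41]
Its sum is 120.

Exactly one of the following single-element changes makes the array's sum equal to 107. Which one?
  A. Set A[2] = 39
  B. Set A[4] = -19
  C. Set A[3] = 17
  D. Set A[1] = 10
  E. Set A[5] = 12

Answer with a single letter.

Answer: D

Derivation:
Option A: A[2] 44->39, delta=-5, new_sum=120+(-5)=115
Option B: A[4] -8->-19, delta=-11, new_sum=120+(-11)=109
Option C: A[3] 10->17, delta=7, new_sum=120+(7)=127
Option D: A[1] 23->10, delta=-13, new_sum=120+(-13)=107 <-- matches target
Option E: A[5] 41->12, delta=-29, new_sum=120+(-29)=91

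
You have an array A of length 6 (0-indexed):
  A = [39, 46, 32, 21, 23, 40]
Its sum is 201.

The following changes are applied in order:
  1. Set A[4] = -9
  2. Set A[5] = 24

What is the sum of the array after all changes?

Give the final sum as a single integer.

Answer: 153

Derivation:
Initial sum: 201
Change 1: A[4] 23 -> -9, delta = -32, sum = 169
Change 2: A[5] 40 -> 24, delta = -16, sum = 153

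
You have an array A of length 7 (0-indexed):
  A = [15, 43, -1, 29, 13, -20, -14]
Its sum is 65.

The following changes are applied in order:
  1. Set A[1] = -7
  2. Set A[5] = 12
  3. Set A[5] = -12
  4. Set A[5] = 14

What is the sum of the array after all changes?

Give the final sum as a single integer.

Answer: 49

Derivation:
Initial sum: 65
Change 1: A[1] 43 -> -7, delta = -50, sum = 15
Change 2: A[5] -20 -> 12, delta = 32, sum = 47
Change 3: A[5] 12 -> -12, delta = -24, sum = 23
Change 4: A[5] -12 -> 14, delta = 26, sum = 49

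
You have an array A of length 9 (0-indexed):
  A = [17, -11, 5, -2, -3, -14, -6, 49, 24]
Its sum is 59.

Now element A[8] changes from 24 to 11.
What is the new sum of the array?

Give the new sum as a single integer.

Answer: 46

Derivation:
Old value at index 8: 24
New value at index 8: 11
Delta = 11 - 24 = -13
New sum = old_sum + delta = 59 + (-13) = 46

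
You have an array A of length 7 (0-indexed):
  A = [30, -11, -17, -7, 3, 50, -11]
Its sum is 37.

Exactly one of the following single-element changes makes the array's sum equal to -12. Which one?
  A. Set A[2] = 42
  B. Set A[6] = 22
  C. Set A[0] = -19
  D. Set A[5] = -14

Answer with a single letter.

Option A: A[2] -17->42, delta=59, new_sum=37+(59)=96
Option B: A[6] -11->22, delta=33, new_sum=37+(33)=70
Option C: A[0] 30->-19, delta=-49, new_sum=37+(-49)=-12 <-- matches target
Option D: A[5] 50->-14, delta=-64, new_sum=37+(-64)=-27

Answer: C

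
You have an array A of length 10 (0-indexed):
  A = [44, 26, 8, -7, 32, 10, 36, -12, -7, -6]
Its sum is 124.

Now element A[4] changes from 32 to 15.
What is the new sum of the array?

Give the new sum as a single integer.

Answer: 107

Derivation:
Old value at index 4: 32
New value at index 4: 15
Delta = 15 - 32 = -17
New sum = old_sum + delta = 124 + (-17) = 107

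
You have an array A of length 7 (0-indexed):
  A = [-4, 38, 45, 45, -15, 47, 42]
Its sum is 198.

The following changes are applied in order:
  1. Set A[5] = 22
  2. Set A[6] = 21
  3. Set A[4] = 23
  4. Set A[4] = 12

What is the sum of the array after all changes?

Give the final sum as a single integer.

Initial sum: 198
Change 1: A[5] 47 -> 22, delta = -25, sum = 173
Change 2: A[6] 42 -> 21, delta = -21, sum = 152
Change 3: A[4] -15 -> 23, delta = 38, sum = 190
Change 4: A[4] 23 -> 12, delta = -11, sum = 179

Answer: 179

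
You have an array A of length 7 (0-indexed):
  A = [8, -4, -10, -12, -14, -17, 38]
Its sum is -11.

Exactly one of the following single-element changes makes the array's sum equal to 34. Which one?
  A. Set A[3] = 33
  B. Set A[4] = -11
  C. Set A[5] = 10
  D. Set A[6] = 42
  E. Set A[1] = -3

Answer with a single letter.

Option A: A[3] -12->33, delta=45, new_sum=-11+(45)=34 <-- matches target
Option B: A[4] -14->-11, delta=3, new_sum=-11+(3)=-8
Option C: A[5] -17->10, delta=27, new_sum=-11+(27)=16
Option D: A[6] 38->42, delta=4, new_sum=-11+(4)=-7
Option E: A[1] -4->-3, delta=1, new_sum=-11+(1)=-10

Answer: A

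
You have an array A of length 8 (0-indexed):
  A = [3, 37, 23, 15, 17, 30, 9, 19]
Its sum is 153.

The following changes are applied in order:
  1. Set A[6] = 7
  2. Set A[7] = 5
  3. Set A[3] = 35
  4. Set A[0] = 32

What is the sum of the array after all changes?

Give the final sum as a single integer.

Answer: 186

Derivation:
Initial sum: 153
Change 1: A[6] 9 -> 7, delta = -2, sum = 151
Change 2: A[7] 19 -> 5, delta = -14, sum = 137
Change 3: A[3] 15 -> 35, delta = 20, sum = 157
Change 4: A[0] 3 -> 32, delta = 29, sum = 186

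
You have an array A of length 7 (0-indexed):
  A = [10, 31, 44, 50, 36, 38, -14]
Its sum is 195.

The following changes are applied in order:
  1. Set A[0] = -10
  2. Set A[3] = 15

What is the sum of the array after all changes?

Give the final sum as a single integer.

Answer: 140

Derivation:
Initial sum: 195
Change 1: A[0] 10 -> -10, delta = -20, sum = 175
Change 2: A[3] 50 -> 15, delta = -35, sum = 140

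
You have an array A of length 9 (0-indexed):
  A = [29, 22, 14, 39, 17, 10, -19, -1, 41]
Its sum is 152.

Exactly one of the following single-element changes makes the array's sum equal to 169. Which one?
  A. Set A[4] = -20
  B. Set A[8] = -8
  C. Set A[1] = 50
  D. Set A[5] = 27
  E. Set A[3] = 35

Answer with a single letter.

Option A: A[4] 17->-20, delta=-37, new_sum=152+(-37)=115
Option B: A[8] 41->-8, delta=-49, new_sum=152+(-49)=103
Option C: A[1] 22->50, delta=28, new_sum=152+(28)=180
Option D: A[5] 10->27, delta=17, new_sum=152+(17)=169 <-- matches target
Option E: A[3] 39->35, delta=-4, new_sum=152+(-4)=148

Answer: D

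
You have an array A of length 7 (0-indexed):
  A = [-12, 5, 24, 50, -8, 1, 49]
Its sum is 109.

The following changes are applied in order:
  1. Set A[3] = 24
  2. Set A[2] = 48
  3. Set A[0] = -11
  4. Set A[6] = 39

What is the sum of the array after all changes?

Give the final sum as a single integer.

Answer: 98

Derivation:
Initial sum: 109
Change 1: A[3] 50 -> 24, delta = -26, sum = 83
Change 2: A[2] 24 -> 48, delta = 24, sum = 107
Change 3: A[0] -12 -> -11, delta = 1, sum = 108
Change 4: A[6] 49 -> 39, delta = -10, sum = 98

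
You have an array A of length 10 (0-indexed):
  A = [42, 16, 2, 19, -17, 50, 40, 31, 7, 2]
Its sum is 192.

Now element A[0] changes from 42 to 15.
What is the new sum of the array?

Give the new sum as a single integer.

Old value at index 0: 42
New value at index 0: 15
Delta = 15 - 42 = -27
New sum = old_sum + delta = 192 + (-27) = 165

Answer: 165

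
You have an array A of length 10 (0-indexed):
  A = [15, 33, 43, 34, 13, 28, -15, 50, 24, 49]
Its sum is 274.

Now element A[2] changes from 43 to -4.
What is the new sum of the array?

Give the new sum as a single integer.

Answer: 227

Derivation:
Old value at index 2: 43
New value at index 2: -4
Delta = -4 - 43 = -47
New sum = old_sum + delta = 274 + (-47) = 227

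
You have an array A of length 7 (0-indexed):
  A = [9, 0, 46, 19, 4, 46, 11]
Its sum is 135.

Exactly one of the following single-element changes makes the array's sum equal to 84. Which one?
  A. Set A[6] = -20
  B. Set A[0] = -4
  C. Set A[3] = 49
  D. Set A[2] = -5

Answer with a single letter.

Answer: D

Derivation:
Option A: A[6] 11->-20, delta=-31, new_sum=135+(-31)=104
Option B: A[0] 9->-4, delta=-13, new_sum=135+(-13)=122
Option C: A[3] 19->49, delta=30, new_sum=135+(30)=165
Option D: A[2] 46->-5, delta=-51, new_sum=135+(-51)=84 <-- matches target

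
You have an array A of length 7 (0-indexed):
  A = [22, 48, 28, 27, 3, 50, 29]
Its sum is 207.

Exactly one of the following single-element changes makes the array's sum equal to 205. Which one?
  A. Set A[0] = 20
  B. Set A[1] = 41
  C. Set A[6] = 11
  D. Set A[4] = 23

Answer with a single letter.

Option A: A[0] 22->20, delta=-2, new_sum=207+(-2)=205 <-- matches target
Option B: A[1] 48->41, delta=-7, new_sum=207+(-7)=200
Option C: A[6] 29->11, delta=-18, new_sum=207+(-18)=189
Option D: A[4] 3->23, delta=20, new_sum=207+(20)=227

Answer: A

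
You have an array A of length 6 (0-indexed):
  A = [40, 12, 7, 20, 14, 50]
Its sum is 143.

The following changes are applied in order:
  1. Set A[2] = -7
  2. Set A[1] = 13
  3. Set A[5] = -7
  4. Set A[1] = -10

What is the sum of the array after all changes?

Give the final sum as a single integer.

Answer: 50

Derivation:
Initial sum: 143
Change 1: A[2] 7 -> -7, delta = -14, sum = 129
Change 2: A[1] 12 -> 13, delta = 1, sum = 130
Change 3: A[5] 50 -> -7, delta = -57, sum = 73
Change 4: A[1] 13 -> -10, delta = -23, sum = 50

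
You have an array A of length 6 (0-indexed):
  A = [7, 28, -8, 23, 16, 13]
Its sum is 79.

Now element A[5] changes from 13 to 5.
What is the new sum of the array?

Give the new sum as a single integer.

Old value at index 5: 13
New value at index 5: 5
Delta = 5 - 13 = -8
New sum = old_sum + delta = 79 + (-8) = 71

Answer: 71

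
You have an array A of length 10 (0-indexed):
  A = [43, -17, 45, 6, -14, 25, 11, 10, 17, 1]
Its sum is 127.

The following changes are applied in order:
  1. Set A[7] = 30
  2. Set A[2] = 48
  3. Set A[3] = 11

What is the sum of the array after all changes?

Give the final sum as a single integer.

Initial sum: 127
Change 1: A[7] 10 -> 30, delta = 20, sum = 147
Change 2: A[2] 45 -> 48, delta = 3, sum = 150
Change 3: A[3] 6 -> 11, delta = 5, sum = 155

Answer: 155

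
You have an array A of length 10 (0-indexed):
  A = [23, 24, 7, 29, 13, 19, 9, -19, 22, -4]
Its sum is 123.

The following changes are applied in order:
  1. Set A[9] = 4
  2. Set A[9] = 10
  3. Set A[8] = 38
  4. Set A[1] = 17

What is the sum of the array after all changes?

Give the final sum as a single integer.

Initial sum: 123
Change 1: A[9] -4 -> 4, delta = 8, sum = 131
Change 2: A[9] 4 -> 10, delta = 6, sum = 137
Change 3: A[8] 22 -> 38, delta = 16, sum = 153
Change 4: A[1] 24 -> 17, delta = -7, sum = 146

Answer: 146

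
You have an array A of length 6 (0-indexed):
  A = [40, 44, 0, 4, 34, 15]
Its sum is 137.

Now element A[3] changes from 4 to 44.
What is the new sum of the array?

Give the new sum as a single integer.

Old value at index 3: 4
New value at index 3: 44
Delta = 44 - 4 = 40
New sum = old_sum + delta = 137 + (40) = 177

Answer: 177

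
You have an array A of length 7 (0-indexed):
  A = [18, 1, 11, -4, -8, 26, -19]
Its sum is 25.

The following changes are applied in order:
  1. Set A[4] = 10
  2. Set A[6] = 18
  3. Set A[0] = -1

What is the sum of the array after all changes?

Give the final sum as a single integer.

Answer: 61

Derivation:
Initial sum: 25
Change 1: A[4] -8 -> 10, delta = 18, sum = 43
Change 2: A[6] -19 -> 18, delta = 37, sum = 80
Change 3: A[0] 18 -> -1, delta = -19, sum = 61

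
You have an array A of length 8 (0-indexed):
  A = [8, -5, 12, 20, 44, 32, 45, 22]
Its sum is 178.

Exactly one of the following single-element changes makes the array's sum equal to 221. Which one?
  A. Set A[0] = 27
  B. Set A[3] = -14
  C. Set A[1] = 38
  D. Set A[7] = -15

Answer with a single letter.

Answer: C

Derivation:
Option A: A[0] 8->27, delta=19, new_sum=178+(19)=197
Option B: A[3] 20->-14, delta=-34, new_sum=178+(-34)=144
Option C: A[1] -5->38, delta=43, new_sum=178+(43)=221 <-- matches target
Option D: A[7] 22->-15, delta=-37, new_sum=178+(-37)=141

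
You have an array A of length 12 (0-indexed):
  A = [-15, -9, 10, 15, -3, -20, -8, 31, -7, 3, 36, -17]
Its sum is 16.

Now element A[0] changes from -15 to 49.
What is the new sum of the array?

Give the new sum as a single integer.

Answer: 80

Derivation:
Old value at index 0: -15
New value at index 0: 49
Delta = 49 - -15 = 64
New sum = old_sum + delta = 16 + (64) = 80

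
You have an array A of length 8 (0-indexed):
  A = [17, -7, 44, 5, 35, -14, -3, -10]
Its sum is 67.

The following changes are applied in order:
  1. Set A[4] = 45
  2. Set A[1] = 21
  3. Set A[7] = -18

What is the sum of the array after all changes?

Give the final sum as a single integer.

Initial sum: 67
Change 1: A[4] 35 -> 45, delta = 10, sum = 77
Change 2: A[1] -7 -> 21, delta = 28, sum = 105
Change 3: A[7] -10 -> -18, delta = -8, sum = 97

Answer: 97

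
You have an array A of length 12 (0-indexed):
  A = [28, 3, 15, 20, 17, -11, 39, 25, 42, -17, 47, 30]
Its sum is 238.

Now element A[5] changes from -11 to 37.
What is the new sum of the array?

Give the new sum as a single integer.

Answer: 286

Derivation:
Old value at index 5: -11
New value at index 5: 37
Delta = 37 - -11 = 48
New sum = old_sum + delta = 238 + (48) = 286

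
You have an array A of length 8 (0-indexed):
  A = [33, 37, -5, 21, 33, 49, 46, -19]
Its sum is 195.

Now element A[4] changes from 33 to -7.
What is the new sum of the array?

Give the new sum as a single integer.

Answer: 155

Derivation:
Old value at index 4: 33
New value at index 4: -7
Delta = -7 - 33 = -40
New sum = old_sum + delta = 195 + (-40) = 155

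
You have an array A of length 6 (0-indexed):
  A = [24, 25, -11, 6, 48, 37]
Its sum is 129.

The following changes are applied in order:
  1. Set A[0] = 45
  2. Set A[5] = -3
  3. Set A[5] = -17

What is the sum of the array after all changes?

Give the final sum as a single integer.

Initial sum: 129
Change 1: A[0] 24 -> 45, delta = 21, sum = 150
Change 2: A[5] 37 -> -3, delta = -40, sum = 110
Change 3: A[5] -3 -> -17, delta = -14, sum = 96

Answer: 96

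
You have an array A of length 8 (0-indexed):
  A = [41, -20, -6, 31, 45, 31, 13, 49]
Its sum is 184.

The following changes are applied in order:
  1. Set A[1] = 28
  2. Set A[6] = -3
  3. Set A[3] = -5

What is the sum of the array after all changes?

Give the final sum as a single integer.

Answer: 180

Derivation:
Initial sum: 184
Change 1: A[1] -20 -> 28, delta = 48, sum = 232
Change 2: A[6] 13 -> -3, delta = -16, sum = 216
Change 3: A[3] 31 -> -5, delta = -36, sum = 180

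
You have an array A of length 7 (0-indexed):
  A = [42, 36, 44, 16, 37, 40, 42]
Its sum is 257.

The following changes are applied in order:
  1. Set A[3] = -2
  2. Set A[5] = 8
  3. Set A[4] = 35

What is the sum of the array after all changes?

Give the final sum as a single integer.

Initial sum: 257
Change 1: A[3] 16 -> -2, delta = -18, sum = 239
Change 2: A[5] 40 -> 8, delta = -32, sum = 207
Change 3: A[4] 37 -> 35, delta = -2, sum = 205

Answer: 205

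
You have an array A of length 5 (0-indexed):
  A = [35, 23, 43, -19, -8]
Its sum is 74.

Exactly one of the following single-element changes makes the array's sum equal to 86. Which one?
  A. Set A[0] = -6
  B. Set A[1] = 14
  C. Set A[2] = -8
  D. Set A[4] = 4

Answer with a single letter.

Answer: D

Derivation:
Option A: A[0] 35->-6, delta=-41, new_sum=74+(-41)=33
Option B: A[1] 23->14, delta=-9, new_sum=74+(-9)=65
Option C: A[2] 43->-8, delta=-51, new_sum=74+(-51)=23
Option D: A[4] -8->4, delta=12, new_sum=74+(12)=86 <-- matches target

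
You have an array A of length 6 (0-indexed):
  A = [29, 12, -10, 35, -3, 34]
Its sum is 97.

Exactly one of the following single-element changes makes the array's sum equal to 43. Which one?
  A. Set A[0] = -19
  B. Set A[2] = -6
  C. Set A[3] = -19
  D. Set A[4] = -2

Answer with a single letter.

Answer: C

Derivation:
Option A: A[0] 29->-19, delta=-48, new_sum=97+(-48)=49
Option B: A[2] -10->-6, delta=4, new_sum=97+(4)=101
Option C: A[3] 35->-19, delta=-54, new_sum=97+(-54)=43 <-- matches target
Option D: A[4] -3->-2, delta=1, new_sum=97+(1)=98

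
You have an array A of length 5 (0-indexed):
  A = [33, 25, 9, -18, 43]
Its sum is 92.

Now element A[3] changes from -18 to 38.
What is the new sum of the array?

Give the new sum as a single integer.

Answer: 148

Derivation:
Old value at index 3: -18
New value at index 3: 38
Delta = 38 - -18 = 56
New sum = old_sum + delta = 92 + (56) = 148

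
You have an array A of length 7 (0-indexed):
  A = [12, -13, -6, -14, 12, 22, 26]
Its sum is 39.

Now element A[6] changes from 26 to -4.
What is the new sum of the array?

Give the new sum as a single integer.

Answer: 9

Derivation:
Old value at index 6: 26
New value at index 6: -4
Delta = -4 - 26 = -30
New sum = old_sum + delta = 39 + (-30) = 9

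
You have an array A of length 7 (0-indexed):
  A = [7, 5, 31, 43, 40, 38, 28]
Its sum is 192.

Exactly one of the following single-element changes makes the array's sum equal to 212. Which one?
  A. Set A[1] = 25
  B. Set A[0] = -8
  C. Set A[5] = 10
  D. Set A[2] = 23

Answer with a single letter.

Answer: A

Derivation:
Option A: A[1] 5->25, delta=20, new_sum=192+(20)=212 <-- matches target
Option B: A[0] 7->-8, delta=-15, new_sum=192+(-15)=177
Option C: A[5] 38->10, delta=-28, new_sum=192+(-28)=164
Option D: A[2] 31->23, delta=-8, new_sum=192+(-8)=184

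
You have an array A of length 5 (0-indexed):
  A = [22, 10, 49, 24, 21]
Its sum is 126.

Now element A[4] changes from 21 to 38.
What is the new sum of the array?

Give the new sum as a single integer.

Answer: 143

Derivation:
Old value at index 4: 21
New value at index 4: 38
Delta = 38 - 21 = 17
New sum = old_sum + delta = 126 + (17) = 143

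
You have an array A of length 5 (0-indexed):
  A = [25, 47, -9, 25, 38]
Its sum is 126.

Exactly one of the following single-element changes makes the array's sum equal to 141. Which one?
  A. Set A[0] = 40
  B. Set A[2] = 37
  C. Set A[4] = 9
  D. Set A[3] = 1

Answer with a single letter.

Answer: A

Derivation:
Option A: A[0] 25->40, delta=15, new_sum=126+(15)=141 <-- matches target
Option B: A[2] -9->37, delta=46, new_sum=126+(46)=172
Option C: A[4] 38->9, delta=-29, new_sum=126+(-29)=97
Option D: A[3] 25->1, delta=-24, new_sum=126+(-24)=102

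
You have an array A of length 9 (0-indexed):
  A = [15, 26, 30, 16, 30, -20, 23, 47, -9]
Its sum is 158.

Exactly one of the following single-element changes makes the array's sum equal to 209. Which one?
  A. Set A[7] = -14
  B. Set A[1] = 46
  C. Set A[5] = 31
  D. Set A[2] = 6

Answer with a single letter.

Option A: A[7] 47->-14, delta=-61, new_sum=158+(-61)=97
Option B: A[1] 26->46, delta=20, new_sum=158+(20)=178
Option C: A[5] -20->31, delta=51, new_sum=158+(51)=209 <-- matches target
Option D: A[2] 30->6, delta=-24, new_sum=158+(-24)=134

Answer: C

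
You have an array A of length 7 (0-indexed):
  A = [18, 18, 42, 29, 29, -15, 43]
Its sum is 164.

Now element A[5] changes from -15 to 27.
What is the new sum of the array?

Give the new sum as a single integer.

Old value at index 5: -15
New value at index 5: 27
Delta = 27 - -15 = 42
New sum = old_sum + delta = 164 + (42) = 206

Answer: 206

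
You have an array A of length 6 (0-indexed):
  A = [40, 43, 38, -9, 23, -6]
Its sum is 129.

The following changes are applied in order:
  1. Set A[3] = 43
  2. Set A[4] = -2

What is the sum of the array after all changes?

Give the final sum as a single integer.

Answer: 156

Derivation:
Initial sum: 129
Change 1: A[3] -9 -> 43, delta = 52, sum = 181
Change 2: A[4] 23 -> -2, delta = -25, sum = 156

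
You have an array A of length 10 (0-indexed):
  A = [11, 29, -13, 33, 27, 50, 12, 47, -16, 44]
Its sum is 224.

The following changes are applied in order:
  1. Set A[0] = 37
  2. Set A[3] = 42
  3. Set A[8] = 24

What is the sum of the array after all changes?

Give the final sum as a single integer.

Answer: 299

Derivation:
Initial sum: 224
Change 1: A[0] 11 -> 37, delta = 26, sum = 250
Change 2: A[3] 33 -> 42, delta = 9, sum = 259
Change 3: A[8] -16 -> 24, delta = 40, sum = 299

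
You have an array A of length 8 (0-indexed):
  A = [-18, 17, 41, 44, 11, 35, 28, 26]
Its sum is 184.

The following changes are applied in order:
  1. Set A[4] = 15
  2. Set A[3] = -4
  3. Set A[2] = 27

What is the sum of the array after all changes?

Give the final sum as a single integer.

Initial sum: 184
Change 1: A[4] 11 -> 15, delta = 4, sum = 188
Change 2: A[3] 44 -> -4, delta = -48, sum = 140
Change 3: A[2] 41 -> 27, delta = -14, sum = 126

Answer: 126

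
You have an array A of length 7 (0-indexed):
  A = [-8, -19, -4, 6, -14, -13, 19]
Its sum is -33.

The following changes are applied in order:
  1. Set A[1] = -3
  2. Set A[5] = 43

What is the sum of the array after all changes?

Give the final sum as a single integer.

Initial sum: -33
Change 1: A[1] -19 -> -3, delta = 16, sum = -17
Change 2: A[5] -13 -> 43, delta = 56, sum = 39

Answer: 39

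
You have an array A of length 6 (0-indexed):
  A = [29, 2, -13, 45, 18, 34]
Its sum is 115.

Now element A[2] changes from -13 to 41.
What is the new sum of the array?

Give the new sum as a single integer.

Answer: 169

Derivation:
Old value at index 2: -13
New value at index 2: 41
Delta = 41 - -13 = 54
New sum = old_sum + delta = 115 + (54) = 169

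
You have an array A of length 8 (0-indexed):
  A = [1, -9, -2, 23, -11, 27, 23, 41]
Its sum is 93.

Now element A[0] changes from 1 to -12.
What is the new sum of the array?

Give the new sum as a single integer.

Old value at index 0: 1
New value at index 0: -12
Delta = -12 - 1 = -13
New sum = old_sum + delta = 93 + (-13) = 80

Answer: 80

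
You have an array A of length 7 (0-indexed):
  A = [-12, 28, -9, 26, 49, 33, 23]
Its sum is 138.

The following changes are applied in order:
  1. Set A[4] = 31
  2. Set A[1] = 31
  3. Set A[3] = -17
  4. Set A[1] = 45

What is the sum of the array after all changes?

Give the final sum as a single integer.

Initial sum: 138
Change 1: A[4] 49 -> 31, delta = -18, sum = 120
Change 2: A[1] 28 -> 31, delta = 3, sum = 123
Change 3: A[3] 26 -> -17, delta = -43, sum = 80
Change 4: A[1] 31 -> 45, delta = 14, sum = 94

Answer: 94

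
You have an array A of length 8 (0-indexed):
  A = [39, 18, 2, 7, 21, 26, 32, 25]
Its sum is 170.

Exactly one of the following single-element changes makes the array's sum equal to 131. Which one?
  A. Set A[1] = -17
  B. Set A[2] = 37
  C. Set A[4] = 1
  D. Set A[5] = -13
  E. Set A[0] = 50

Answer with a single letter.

Option A: A[1] 18->-17, delta=-35, new_sum=170+(-35)=135
Option B: A[2] 2->37, delta=35, new_sum=170+(35)=205
Option C: A[4] 21->1, delta=-20, new_sum=170+(-20)=150
Option D: A[5] 26->-13, delta=-39, new_sum=170+(-39)=131 <-- matches target
Option E: A[0] 39->50, delta=11, new_sum=170+(11)=181

Answer: D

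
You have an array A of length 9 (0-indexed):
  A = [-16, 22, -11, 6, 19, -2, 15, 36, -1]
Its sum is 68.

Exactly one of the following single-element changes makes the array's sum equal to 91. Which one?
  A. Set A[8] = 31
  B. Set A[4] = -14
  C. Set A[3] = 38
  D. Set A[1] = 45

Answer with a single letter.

Option A: A[8] -1->31, delta=32, new_sum=68+(32)=100
Option B: A[4] 19->-14, delta=-33, new_sum=68+(-33)=35
Option C: A[3] 6->38, delta=32, new_sum=68+(32)=100
Option D: A[1] 22->45, delta=23, new_sum=68+(23)=91 <-- matches target

Answer: D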